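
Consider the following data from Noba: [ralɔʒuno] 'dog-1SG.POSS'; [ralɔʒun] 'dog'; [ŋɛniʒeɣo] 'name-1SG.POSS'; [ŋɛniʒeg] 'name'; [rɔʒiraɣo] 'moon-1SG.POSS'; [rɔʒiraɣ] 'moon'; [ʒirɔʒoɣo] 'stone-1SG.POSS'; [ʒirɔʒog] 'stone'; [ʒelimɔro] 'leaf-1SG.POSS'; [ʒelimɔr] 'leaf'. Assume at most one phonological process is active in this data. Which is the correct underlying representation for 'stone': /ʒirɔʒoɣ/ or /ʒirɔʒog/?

The root 'stone' surfaces as [ʒirɔʒoɣo] and [ʒirɔʒog], with a stem-final [ɣ] ~ [g] alternation.
Compare 'moon', with invariant [ɣ] in [rɔʒiraɣo] and [rɔʒiraɣ]: an analysis with underlying /ɣ/ and a rule producing [g] in isolation would wrongly predict alternation here too.
The alternation reflects intervocalic spirantization: voiced stops become fricatives between vowels. /g/ is underlying.

/ʒirɔʒog/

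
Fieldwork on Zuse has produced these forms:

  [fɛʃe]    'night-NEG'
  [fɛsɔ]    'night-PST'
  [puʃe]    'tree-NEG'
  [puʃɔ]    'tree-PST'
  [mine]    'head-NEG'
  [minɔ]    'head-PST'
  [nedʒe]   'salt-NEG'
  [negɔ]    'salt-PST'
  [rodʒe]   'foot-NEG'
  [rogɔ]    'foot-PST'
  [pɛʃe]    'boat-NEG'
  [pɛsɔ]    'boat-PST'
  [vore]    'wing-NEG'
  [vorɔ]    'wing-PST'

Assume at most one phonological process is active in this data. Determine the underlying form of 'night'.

/fɛs/

In [fɛʃe] and [fɛsɔ] the final segment of 'night' alternates: [ʃ] ~ [s].
The stem 'tree' ([puʃe], [puʃɔ]) shows [ʃ] unchanged in both environments, so [ʃ] cannot be basic with [s] derived before the PST suffix.
The underlying segment must be /s/; /g/ and /s/ become palato-alveolar [dʒ] and [ʃ] before a front vowel, yielding [ʃ] there.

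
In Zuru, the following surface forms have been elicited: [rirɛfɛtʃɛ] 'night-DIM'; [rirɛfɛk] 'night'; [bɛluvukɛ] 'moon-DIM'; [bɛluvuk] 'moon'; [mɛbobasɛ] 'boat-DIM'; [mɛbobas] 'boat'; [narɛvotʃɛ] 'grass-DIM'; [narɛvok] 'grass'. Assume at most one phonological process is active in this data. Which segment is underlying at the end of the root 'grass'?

'grass' shows [tʃ] ~ [k] at the end of the stem ([narɛvotʃɛ] vs [narɛvok]).
Compare 'moon', with invariant [k] in [bɛluvukɛ] and [bɛluvuk]: an analysis with underlying /k/ and a rule producing [tʃ] before the DIM suffix would wrongly predict alternation here too.
The alternation reflects depalatalization: palato-alveolar /tʃ/ becomes [k] when no front vowel follows. /tʃ/ is underlying.

/tʃ/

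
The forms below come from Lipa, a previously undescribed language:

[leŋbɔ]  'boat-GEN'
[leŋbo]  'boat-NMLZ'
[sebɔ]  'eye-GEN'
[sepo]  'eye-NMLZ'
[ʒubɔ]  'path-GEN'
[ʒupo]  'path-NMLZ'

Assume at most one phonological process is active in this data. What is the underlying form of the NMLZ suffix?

The NMLZ suffix surfaces as [-bo] and [-po], depending on the final segment of the stem.
By contrast the GEN suffix keeps its initial [b] throughout — that segment must be underlying.
The NMLZ suffix is therefore /-po/ underlyingly, with post-nasal voicing: voiceless stops become voiced after a nasal.

/-po/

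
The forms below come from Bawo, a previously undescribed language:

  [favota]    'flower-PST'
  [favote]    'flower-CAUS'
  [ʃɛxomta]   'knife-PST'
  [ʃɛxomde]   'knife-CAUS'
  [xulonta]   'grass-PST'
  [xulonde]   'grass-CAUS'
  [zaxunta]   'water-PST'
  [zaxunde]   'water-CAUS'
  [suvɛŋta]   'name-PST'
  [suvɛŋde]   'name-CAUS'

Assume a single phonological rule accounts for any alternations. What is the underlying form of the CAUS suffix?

/-de/

The CAUS suffix surfaces as [-de] and [-te], depending on the final segment of the stem.
The PST suffix, which begins with [t], is invariant after every stem; so [t] is not altered by any rule here.
The CAUS suffix is therefore /-de/ underlyingly, with post-vocalic devoicing: voiced stops become voiceless after a vowel.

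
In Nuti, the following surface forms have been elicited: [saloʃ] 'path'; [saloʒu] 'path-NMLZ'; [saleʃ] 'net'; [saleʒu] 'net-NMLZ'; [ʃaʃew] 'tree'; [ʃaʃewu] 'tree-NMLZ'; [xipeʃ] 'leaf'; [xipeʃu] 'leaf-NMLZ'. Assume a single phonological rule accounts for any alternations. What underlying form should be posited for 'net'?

The stem for 'net' ends in [ʃ] in [saleʃ] but [ʒ] in [saleʒu].
If /ʃ/ were underlying and a rule turned it into [ʒ] before the NMLZ suffix, 'leaf' would also alternate; but it has [ʃ] in both [xipeʃ] and [xipeʃu].
Therefore /ʒ/ is basic and [ʃ] is derived by word-final obstruent devoicing (voiced obstruents become voiceless word-finally).

/saleʒ/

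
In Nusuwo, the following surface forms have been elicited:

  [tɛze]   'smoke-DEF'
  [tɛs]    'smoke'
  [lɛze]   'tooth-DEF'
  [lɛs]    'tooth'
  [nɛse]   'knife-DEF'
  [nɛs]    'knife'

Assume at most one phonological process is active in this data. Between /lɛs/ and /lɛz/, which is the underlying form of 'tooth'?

'tooth' shows [z] ~ [s] at the end of the stem ([lɛze] vs [lɛs]).
Compare 'knife', with invariant [s] in [nɛse] and [nɛs]: an analysis with underlying /s/ and a rule producing [z] before the DEF suffix would wrongly predict alternation here too.
The alternation reflects word-final obstruent devoicing: voiced obstruents become voiceless word-finally. /z/ is underlying.

/lɛz/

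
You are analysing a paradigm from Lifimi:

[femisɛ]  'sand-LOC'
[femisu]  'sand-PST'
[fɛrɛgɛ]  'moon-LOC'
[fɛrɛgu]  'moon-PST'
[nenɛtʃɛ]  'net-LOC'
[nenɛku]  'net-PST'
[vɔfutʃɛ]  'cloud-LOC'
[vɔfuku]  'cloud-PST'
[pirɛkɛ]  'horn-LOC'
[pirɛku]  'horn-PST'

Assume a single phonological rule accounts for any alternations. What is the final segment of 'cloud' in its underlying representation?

/tʃ/

The stem for 'cloud' ends in [tʃ] in [vɔfutʃɛ] but [k] in [vɔfuku].
If /k/ were underlying and a rule turned it into [tʃ] before the LOC suffix, 'horn' would also alternate; but it has [k] in both [pirɛkɛ] and [pirɛku].
The underlying segment must be /tʃ/; palato-alveolar /tʃ/ becomes [k] when no front vowel follows, yielding [k] there.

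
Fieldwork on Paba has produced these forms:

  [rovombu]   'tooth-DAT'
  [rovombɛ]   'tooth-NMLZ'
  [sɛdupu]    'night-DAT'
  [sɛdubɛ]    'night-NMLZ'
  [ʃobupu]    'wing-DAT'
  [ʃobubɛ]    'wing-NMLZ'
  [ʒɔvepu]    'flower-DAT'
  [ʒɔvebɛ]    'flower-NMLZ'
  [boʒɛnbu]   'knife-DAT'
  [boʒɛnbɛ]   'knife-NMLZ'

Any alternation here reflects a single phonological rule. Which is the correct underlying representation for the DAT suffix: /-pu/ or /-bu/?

/-pu/

The DAT morpheme has two allomorphs, [-bu] and [-pu].
By contrast the NMLZ suffix keeps its initial [b] throughout — that segment must be underlying.
The DAT suffix is therefore /-pu/ underlyingly, with post-nasal voicing: voiceless stops become voiced after a nasal.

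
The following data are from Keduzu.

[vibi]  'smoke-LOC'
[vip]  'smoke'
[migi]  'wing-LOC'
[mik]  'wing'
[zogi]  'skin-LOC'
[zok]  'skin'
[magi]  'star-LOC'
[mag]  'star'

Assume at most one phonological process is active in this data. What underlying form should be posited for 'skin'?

The root 'skin' surfaces as [zogi] and [zok], with a stem-final [g] ~ [k] alternation.
If /g/ were underlying and a rule turned it into [k] in isolation, 'star' would also alternate; but it has [g] in both [magi] and [mag].
The underlying segment must be /k/; voiceless stops become voiced between vowels, yielding [g] there.
Hence 'skin' is /zok/ underlyingly.

/zok/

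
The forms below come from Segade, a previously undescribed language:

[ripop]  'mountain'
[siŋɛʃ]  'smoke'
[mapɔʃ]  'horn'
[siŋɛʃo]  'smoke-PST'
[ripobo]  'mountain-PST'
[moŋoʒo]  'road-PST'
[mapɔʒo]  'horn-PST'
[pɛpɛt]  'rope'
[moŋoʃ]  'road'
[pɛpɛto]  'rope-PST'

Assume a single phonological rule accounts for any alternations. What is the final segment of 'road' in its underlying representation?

/ʒ/

'road' shows [ʒ] ~ [ʃ] at the end of the stem ([moŋoʒo] vs [moŋoʃ]).
The stem 'smoke' ([siŋɛʃo], [siŋɛʃ]) shows [ʃ] unchanged in both environments, so [ʃ] cannot be basic with [ʒ] derived before the PST suffix.
The underlying segment must be /ʒ/; voiced obstruents become voiceless word-finally, yielding [ʃ] there.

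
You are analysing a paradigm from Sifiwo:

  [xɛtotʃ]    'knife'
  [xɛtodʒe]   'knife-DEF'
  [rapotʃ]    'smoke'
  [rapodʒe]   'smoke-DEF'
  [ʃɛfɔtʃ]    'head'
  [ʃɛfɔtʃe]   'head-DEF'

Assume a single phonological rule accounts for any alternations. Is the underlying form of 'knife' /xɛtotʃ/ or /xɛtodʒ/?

/xɛtodʒ/

The stem for 'knife' ends in [tʃ] in [xɛtotʃ] but [dʒ] in [xɛtodʒe].
But 'head' keeps [tʃ] in both environments ([ʃɛfɔtʃ], [ʃɛfɔtʃe]), so there is no rule changing /tʃ/ to [dʒ] before the DEF suffix.
The underlying segment must be /dʒ/; voiced obstruents become voiceless word-finally, yielding [tʃ] there.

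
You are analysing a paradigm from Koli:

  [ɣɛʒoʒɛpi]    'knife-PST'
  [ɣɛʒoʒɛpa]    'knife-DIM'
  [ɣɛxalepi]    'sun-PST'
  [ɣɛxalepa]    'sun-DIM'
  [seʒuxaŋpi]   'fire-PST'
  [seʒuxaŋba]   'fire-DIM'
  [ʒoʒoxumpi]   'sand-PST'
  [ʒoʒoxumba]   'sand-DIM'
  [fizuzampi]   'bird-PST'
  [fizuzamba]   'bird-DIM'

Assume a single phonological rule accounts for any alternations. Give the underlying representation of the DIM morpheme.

/-ba/

The DIM morpheme has two allomorphs, [-ba] and [-pa].
By contrast the PST suffix keeps its initial [p] throughout — that segment must be underlying.
So the underlying form is /-ba/, and voiced stops become voiceless after a vowel.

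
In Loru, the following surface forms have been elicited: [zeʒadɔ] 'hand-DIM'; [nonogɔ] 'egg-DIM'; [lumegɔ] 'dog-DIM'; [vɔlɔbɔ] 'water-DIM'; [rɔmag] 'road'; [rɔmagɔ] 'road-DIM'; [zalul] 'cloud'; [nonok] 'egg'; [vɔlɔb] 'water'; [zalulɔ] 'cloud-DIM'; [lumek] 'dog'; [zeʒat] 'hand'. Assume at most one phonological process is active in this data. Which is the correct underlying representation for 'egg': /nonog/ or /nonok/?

/nonok/

'egg' shows [k] ~ [g] at the end of the stem ([nonok] vs [nonogɔ]).
If /g/ were underlying and a rule turned it into [k] in isolation, 'road' would also alternate; but it has [g] in both [rɔmag] and [rɔmagɔ].
So /k/ is underlying, and a rule of intervocalic voicing — voiceless stops become voiced between vowels — gives [g].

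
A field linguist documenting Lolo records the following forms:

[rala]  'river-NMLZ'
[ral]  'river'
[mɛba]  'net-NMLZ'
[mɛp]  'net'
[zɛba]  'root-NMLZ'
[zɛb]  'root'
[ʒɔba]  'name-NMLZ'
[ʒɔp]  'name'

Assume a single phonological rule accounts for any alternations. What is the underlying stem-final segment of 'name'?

The root 'name' surfaces as [ʒɔba] and [ʒɔp], with a stem-final [b] ~ [p] alternation.
The stem 'root' ([zɛba], [zɛb]) shows [b] unchanged in both environments, so [b] cannot be basic with [p] derived in isolation.
Therefore /p/ is basic and [b] is derived by intervocalic voicing (voiceless stops become voiced between vowels).

/p/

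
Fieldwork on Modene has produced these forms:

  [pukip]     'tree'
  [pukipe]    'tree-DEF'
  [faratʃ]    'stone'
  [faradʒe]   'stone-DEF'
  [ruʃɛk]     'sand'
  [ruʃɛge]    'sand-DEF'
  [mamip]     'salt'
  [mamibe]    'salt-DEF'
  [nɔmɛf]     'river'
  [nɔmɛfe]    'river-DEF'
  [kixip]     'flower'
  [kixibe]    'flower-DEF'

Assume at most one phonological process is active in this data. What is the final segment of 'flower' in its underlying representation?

The stem for 'flower' ends in [p] in [kixip] but [b] in [kixibe].
If /p/ were underlying and a rule turned it into [b] before the DEF suffix, 'tree' would also alternate; but it has [p] in both [pukip] and [pukipe].
The underlying segment must be /b/; voiced obstruents become voiceless word-finally, yielding [p] there.

/b/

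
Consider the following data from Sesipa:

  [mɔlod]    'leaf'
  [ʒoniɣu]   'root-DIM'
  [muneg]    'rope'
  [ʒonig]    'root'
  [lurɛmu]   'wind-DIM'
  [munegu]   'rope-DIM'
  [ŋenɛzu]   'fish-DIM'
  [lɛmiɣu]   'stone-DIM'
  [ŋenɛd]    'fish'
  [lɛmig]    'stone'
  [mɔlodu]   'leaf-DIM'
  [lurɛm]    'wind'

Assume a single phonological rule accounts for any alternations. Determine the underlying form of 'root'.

In [ʒoniɣu] and [ʒonig] the final segment of 'root' alternates: [ɣ] ~ [g].
If /g/ were underlying and a rule turned it into [ɣ] before the DIM suffix, 'rope' would also alternate; but it has [g] in both [munegu] and [muneg].
So /ɣ/ is underlying, and a rule of word-final hardening — voiced fricatives become stops word-finally — gives [g].

/ʒoniɣ/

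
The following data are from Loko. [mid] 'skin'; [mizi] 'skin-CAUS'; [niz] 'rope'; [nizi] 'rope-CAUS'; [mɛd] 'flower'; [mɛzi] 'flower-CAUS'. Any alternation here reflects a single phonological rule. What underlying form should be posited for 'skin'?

/mid/

The stem for 'skin' ends in [d] in [mid] but [z] in [mizi].
Compare 'rope', with invariant [z] in [niz] and [nizi]: an analysis with underlying /z/ and a rule producing [d] in isolation would wrongly predict alternation here too.
The alternation reflects intervocalic spirantization: voiced stops become fricatives between vowels. /d/ is underlying.
Hence 'skin' is /mid/ underlyingly.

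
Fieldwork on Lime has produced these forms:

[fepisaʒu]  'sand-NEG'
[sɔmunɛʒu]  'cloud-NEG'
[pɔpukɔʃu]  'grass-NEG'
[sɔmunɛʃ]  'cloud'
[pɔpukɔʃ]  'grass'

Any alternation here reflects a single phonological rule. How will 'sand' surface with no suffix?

The stem for 'cloud' ends in [ʒ] in [sɔmunɛʒu] but [ʃ] in [sɔmunɛʃ].
Compare 'grass', with invariant [ʃ] in [pɔpukɔʃu] and [pɔpukɔʃ]: an analysis with underlying /ʃ/ and a rule producing [ʒ] before the NEG suffix would wrongly predict alternation here too.
The underlying segment must be /ʒ/; voiced obstruents become voiceless word-finally, yielding [ʃ] there.
From [fepisaʒu] the stem 'sand' is /fepisaʒ/; word-finally this yields [fepisaʃ].

[fepisaʃ]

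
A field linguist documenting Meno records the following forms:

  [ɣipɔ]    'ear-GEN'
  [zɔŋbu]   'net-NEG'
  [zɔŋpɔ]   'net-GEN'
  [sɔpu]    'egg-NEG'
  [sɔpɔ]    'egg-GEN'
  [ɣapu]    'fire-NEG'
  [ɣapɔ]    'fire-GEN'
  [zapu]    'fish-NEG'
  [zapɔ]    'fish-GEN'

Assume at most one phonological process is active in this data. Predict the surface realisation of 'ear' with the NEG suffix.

The NEG suffix surfaces as [-bu] and [-pu], depending on the final segment of the stem.
By contrast the GEN suffix keeps its initial [p] throughout — that segment must be underlying.
The NEG suffix is therefore /-bu/ underlyingly, with post-vocalic devoicing: voiced stops become voiceless after a vowel.
After 'ear', which ends in a vowel, the suffix surfaces as [-pu], giving [ɣipu].

[ɣipu]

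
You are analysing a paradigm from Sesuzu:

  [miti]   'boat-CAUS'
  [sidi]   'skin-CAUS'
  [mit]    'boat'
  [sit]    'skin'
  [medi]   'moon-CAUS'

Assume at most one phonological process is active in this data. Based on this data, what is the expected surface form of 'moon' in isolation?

In [sit] and [sidi] the final segment of 'skin' alternates: [t] ~ [d].
The stem 'boat' ([mit], [miti]) shows [t] unchanged in both environments, so [t] cannot be basic with [d] derived before the CAUS suffix.
The alternation reflects word-final obstruent devoicing: voiced obstruents become voiceless word-finally. /d/ is underlying.
From [medi] the stem 'moon' is /med/; word-finally this yields [met].

[met]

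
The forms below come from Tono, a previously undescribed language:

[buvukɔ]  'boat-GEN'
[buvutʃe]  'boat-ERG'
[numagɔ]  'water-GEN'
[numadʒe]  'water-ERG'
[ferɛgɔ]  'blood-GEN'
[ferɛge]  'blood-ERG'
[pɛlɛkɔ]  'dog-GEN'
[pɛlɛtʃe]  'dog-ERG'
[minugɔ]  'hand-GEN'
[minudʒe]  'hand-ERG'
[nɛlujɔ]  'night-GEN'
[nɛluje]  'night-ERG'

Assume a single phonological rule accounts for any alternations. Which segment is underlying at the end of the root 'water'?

/dʒ/

The root 'water' surfaces as [numagɔ] and [numadʒe], with a stem-final [g] ~ [dʒ] alternation.
Compare 'blood', with invariant [g] in [ferɛgɔ] and [ferɛge]: an analysis with underlying /g/ and a rule producing [dʒ] before the ERG suffix would wrongly predict alternation here too.
So /dʒ/ is underlying, and a rule of depalatalization — palato-alveolar /tʃ/ and /dʒ/ become [k] and [g] when no front vowel follows — gives [g].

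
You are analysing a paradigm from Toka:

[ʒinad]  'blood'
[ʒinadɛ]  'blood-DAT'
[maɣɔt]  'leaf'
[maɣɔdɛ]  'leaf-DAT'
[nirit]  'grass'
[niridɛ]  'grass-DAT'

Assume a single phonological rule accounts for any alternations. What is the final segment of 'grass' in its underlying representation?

/t/

'grass' shows [t] ~ [d] at the end of the stem ([nirit] vs [niridɛ]).
The stem 'blood' ([ʒinad], [ʒinadɛ]) shows [d] unchanged in both environments, so [d] cannot be basic with [t] derived in isolation.
So /t/ is underlying, and a rule of intervocalic voicing — voiceless stops become voiced between vowels — gives [d].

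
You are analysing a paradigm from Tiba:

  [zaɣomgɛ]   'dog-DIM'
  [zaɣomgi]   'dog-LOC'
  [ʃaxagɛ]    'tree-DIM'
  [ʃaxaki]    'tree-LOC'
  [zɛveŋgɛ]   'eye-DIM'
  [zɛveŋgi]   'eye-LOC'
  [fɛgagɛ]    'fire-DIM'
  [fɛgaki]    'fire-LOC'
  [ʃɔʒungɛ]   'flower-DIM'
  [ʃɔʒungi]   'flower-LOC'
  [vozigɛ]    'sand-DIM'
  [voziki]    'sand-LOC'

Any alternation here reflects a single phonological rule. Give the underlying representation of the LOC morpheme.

/-ki/

The LOC suffix surfaces as [-gi] and [-ki], depending on the final segment of the stem.
The DIM suffix, which begins with [g], is invariant after every stem; so [g] is not altered by any rule here.
The LOC suffix is therefore /-ki/ underlyingly, with post-nasal voicing: voiceless stops become voiced after a nasal.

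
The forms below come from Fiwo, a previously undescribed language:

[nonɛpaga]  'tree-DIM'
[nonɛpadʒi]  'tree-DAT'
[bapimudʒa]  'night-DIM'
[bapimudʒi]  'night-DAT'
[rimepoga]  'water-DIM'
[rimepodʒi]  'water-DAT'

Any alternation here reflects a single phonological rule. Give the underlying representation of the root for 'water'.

/rimepog/

The stem for 'water' ends in [g] in [rimepoga] but [dʒ] in [rimepodʒi].
Compare 'night', with invariant [dʒ] in [bapimudʒa] and [bapimudʒi]: an analysis with underlying /dʒ/ and a rule producing [g] before the DIM suffix would wrongly predict alternation here too.
The underlying segment must be /g/; /g/ becomes palato-alveolar [dʒ] before a front vowel, yielding [dʒ] there.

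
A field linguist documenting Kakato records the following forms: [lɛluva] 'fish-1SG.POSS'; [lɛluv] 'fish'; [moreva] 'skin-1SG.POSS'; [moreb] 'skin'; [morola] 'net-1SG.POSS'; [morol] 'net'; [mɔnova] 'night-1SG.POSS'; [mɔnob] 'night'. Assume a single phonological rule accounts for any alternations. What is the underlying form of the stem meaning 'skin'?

In [moreva] and [moreb] the final segment of 'skin' alternates: [v] ~ [b].
Compare 'fish', with invariant [v] in [lɛluva] and [lɛluv]: an analysis with underlying /v/ and a rule producing [b] in isolation would wrongly predict alternation here too.
The alternation reflects intervocalic spirantization: voiced stops become fricatives between vowels. /b/ is underlying.
So 'skin' = /moreb/.

/moreb/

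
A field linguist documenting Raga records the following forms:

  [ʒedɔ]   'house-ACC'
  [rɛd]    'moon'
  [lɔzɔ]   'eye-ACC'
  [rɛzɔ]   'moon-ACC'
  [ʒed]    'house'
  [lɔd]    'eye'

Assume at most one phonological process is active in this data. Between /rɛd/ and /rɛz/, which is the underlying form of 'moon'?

/rɛz/

The root 'moon' surfaces as [rɛd] and [rɛzɔ], with a stem-final [d] ~ [z] alternation.
The stem 'house' ([ʒed], [ʒedɔ]) shows [d] unchanged in both environments, so [d] cannot be basic with [z] derived before the ACC suffix.
Therefore /z/ is basic and [d] is derived by word-final hardening (voiced fricatives become stops word-finally).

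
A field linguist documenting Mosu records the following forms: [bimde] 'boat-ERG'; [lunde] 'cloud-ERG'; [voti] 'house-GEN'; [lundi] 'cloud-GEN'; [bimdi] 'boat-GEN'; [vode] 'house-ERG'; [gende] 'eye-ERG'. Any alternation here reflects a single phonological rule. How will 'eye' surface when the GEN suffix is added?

[gendi]

The GEN morpheme has two allomorphs, [-di] and [-ti].
By contrast the ERG suffix keeps its initial [d] throughout — that segment must be underlying.
So the underlying form is /-ti/, and voiceless stops become voiced after a nasal.
After 'eye', which ends in a nasal, the suffix surfaces as [-di], giving [gendi].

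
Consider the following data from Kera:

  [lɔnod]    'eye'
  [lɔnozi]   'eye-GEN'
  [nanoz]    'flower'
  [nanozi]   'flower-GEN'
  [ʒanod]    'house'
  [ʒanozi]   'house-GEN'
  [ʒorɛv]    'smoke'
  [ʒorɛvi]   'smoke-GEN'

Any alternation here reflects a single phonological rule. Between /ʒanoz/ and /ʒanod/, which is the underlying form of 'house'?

/ʒanod/

The stem for 'house' ends in [d] in [ʒanod] but [z] in [ʒanozi].
The stem 'flower' ([nanoz], [nanozi]) shows [z] unchanged in both environments, so [z] cannot be basic with [d] derived in isolation.
Therefore /d/ is basic and [z] is derived by intervocalic spirantization (voiced stops become fricatives between vowels).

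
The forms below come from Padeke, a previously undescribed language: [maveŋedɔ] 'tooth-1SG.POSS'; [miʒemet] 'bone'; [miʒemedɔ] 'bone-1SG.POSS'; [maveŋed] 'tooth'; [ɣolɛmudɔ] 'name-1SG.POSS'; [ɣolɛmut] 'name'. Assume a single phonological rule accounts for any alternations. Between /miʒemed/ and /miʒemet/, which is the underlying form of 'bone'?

The root 'bone' surfaces as [miʒemedɔ] and [miʒemet], with a stem-final [d] ~ [t] alternation.
If /d/ were underlying and a rule turned it into [t] in isolation, 'tooth' would also alternate; but it has [d] in both [maveŋedɔ] and [maveŋed].
So /t/ is underlying, and a rule of intervocalic voicing — voiceless stops become voiced between vowels — gives [d].

/miʒemet/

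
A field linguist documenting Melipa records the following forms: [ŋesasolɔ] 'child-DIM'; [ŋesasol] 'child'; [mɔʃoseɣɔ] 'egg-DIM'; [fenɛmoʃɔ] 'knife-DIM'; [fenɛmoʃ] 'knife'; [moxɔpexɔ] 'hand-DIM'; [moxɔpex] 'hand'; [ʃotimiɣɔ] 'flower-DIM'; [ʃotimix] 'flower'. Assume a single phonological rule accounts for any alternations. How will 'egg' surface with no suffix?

[mɔʃosex]

The root 'flower' surfaces as [ʃotimiɣɔ] and [ʃotimix], with a stem-final [ɣ] ~ [x] alternation.
If /x/ were underlying and a rule turned it into [ɣ] before the DIM suffix, 'hand' would also alternate; but it has [x] in both [moxɔpexɔ] and [moxɔpex].
The underlying segment must be /ɣ/; voiced obstruents become voiceless word-finally, yielding [x] there.
From [mɔʃoseɣɔ] the stem 'egg' is /mɔʃoseɣ/; word-finally this yields [mɔʃosex].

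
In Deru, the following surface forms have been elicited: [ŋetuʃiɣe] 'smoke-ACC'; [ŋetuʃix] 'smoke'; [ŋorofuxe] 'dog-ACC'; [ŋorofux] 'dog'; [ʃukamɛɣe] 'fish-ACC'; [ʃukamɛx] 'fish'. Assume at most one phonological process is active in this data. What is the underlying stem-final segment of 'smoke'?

The root 'smoke' surfaces as [ŋetuʃiɣe] and [ŋetuʃix], with a stem-final [ɣ] ~ [x] alternation.
If /x/ were underlying and a rule turned it into [ɣ] before the ACC suffix, 'dog' would also alternate; but it has [x] in both [ŋorofuxe] and [ŋorofux].
The alternation reflects word-final obstruent devoicing: voiced obstruents become voiceless word-finally. /ɣ/ is underlying.

/ɣ/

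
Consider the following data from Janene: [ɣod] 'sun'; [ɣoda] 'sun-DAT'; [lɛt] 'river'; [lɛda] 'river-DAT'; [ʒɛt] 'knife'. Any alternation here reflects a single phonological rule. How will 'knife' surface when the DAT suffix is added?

[ʒɛda]

In [lɛt] and [lɛda] the final segment of 'river' alternates: [t] ~ [d].
The stem 'sun' ([ɣod], [ɣoda]) shows [d] unchanged in both environments, so [d] cannot be basic with [t] derived in isolation.
Therefore /t/ is basic and [d] is derived by intervocalic voicing (voiceless stops become voiced between vowels).
The one attested form of 'knife', [ʒɛt], shows underlying /ʒɛt/. Applying the same rule between vowels gives [ʒɛda].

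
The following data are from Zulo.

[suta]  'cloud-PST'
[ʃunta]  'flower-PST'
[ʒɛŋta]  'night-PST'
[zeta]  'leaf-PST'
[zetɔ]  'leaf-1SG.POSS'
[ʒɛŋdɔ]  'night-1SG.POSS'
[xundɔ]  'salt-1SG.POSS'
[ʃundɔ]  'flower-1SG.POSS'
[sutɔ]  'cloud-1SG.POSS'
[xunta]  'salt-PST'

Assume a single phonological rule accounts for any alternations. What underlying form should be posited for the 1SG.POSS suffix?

/-dɔ/

The 1SG.POSS suffix surfaces as [-dɔ] and [-tɔ], depending on the final segment of the stem.
The PST suffix, which begins with [t], is invariant after every stem; so [t] is not altered by any rule here.
So the underlying form is /-dɔ/, and voiced stops become voiceless after a vowel.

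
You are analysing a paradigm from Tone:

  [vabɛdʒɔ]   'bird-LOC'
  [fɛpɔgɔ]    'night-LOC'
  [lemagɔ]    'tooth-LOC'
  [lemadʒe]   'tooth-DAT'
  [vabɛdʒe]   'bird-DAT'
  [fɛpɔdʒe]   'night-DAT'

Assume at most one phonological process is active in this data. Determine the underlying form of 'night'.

/fɛpɔg/

'night' shows [dʒ] ~ [g] at the end of the stem ([fɛpɔdʒe] vs [fɛpɔgɔ]).
The stem 'bird' ([vabɛdʒe], [vabɛdʒɔ]) shows [dʒ] unchanged in both environments, so [dʒ] cannot be basic with [g] derived before the LOC suffix.
The underlying segment must be /g/; /g/ becomes palato-alveolar [dʒ] before a front vowel, yielding [dʒ] there.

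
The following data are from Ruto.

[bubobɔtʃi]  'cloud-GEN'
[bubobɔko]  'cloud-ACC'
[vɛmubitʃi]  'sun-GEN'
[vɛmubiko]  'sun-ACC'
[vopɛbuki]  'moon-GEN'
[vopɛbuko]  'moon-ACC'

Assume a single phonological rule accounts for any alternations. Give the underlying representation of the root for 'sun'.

The stem for 'sun' ends in [tʃ] in [vɛmubitʃi] but [k] in [vɛmubiko].
If /k/ were underlying and a rule turned it into [tʃ] before the GEN suffix, 'moon' would also alternate; but it has [k] in both [vopɛbuki] and [vopɛbuko].
The underlying segment must be /tʃ/; palato-alveolar /tʃ/ becomes [k] when no front vowel follows, yielding [k] there.

/vɛmubitʃ/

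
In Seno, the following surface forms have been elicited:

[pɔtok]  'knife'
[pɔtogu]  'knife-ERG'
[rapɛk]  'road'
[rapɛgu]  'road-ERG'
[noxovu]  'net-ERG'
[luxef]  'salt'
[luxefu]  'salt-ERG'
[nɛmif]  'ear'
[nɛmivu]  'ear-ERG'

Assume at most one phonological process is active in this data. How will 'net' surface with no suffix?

[noxof]

In [nɛmif] and [nɛmivu] the final segment of 'ear' alternates: [f] ~ [v].
The stem 'salt' ([luxef], [luxefu]) shows [f] unchanged in both environments, so [f] cannot be basic with [v] derived before the ERG suffix.
Therefore /v/ is basic and [f] is derived by word-final obstruent devoicing (voiced obstruents become voiceless word-finally).
From [noxovu] the stem 'net' is /noxov/; word-finally this yields [noxof].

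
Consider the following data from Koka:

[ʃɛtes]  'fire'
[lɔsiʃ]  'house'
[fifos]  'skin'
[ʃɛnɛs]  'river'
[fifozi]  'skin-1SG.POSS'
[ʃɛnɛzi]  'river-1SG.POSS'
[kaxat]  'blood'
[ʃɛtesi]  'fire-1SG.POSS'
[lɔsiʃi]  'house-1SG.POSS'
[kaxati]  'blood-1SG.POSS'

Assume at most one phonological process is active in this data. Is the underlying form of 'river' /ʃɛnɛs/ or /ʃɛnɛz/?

/ʃɛnɛz/

'river' shows [z] ~ [s] at the end of the stem ([ʃɛnɛzi] vs [ʃɛnɛs]).
But 'fire' keeps [s] in both environments ([ʃɛtesi], [ʃɛtes]), so there is no rule changing /s/ to [z] before the 1SG.POSS suffix.
So /z/ is underlying, and a rule of word-final obstruent devoicing — voiced obstruents become voiceless word-finally — gives [s].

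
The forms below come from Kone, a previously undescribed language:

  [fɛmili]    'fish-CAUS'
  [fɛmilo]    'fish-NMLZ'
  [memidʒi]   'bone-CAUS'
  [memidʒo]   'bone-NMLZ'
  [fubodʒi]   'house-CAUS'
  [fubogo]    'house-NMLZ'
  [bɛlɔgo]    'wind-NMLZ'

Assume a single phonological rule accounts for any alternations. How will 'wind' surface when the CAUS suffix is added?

[bɛlɔdʒi]

The root 'house' surfaces as [fubodʒi] and [fubogo], with a stem-final [dʒ] ~ [g] alternation.
If /dʒ/ were underlying and a rule turned it into [g] before the NMLZ suffix, 'bone' would also alternate; but it has [dʒ] in both [memidʒi] and [memidʒo].
The underlying segment must be /g/; /g/ becomes palato-alveolar [dʒ] before a front vowel, yielding [dʒ] there.
From [bɛlɔgo] the stem 'wind' is /bɛlɔg/; before a front vowel this yields [bɛlɔdʒi].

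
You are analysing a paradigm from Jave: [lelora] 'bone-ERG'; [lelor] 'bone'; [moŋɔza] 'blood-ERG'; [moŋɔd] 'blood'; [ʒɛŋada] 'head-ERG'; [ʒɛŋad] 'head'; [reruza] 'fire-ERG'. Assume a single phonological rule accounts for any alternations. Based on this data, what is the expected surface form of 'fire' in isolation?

In [moŋɔza] and [moŋɔd] the final segment of 'blood' alternates: [z] ~ [d].
The stem 'head' ([ʒɛŋada], [ʒɛŋad]) shows [d] unchanged in both environments, so [d] cannot be basic with [z] derived before the ERG suffix.
Therefore /z/ is basic and [d] is derived by word-final hardening (voiced fricatives become stops word-finally).
The one attested form of 'fire', [reruza], shows underlying /reruz/. Applying the same rule word-finally gives [rerud].

[rerud]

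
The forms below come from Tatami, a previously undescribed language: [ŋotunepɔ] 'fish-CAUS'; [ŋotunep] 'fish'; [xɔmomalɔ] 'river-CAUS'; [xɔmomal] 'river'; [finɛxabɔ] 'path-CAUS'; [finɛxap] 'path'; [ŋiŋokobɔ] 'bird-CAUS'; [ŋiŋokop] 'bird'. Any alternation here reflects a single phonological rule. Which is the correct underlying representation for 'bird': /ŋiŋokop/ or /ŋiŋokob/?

The stem for 'bird' ends in [b] in [ŋiŋokobɔ] but [p] in [ŋiŋokop].
The stem 'fish' ([ŋotunepɔ], [ŋotunep]) shows [p] unchanged in both environments, so [p] cannot be basic with [b] derived before the CAUS suffix.
The underlying segment must be /b/; voiced obstruents become voiceless word-finally, yielding [p] there.

/ŋiŋokob/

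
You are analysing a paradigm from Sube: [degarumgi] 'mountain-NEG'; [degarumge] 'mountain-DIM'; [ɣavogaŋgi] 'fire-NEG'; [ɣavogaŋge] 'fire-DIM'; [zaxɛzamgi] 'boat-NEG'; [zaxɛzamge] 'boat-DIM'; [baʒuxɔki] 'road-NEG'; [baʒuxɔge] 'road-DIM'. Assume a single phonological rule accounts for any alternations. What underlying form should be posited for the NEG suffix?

The NEG suffix surfaces as [-gi] and [-ki], depending on the final segment of the stem.
The DIM suffix, which begins with [g], is invariant after every stem; so [g] is not altered by any rule here.
The NEG suffix is therefore /-ki/ underlyingly, with post-nasal voicing: voiceless stops become voiced after a nasal.

/-ki/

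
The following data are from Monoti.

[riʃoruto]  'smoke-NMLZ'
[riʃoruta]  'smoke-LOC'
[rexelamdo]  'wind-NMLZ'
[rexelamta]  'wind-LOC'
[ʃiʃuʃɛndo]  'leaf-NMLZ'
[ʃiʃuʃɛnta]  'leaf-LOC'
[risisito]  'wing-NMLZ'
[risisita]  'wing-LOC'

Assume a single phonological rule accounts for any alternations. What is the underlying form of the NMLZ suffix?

/-do/

The NMLZ suffix surfaces as [-do] and [-to], depending on the final segment of the stem.
By contrast the LOC suffix keeps its initial [t] throughout — that segment must be underlying.
The NMLZ suffix is therefore /-do/ underlyingly, with post-vocalic devoicing: voiced stops become voiceless after a vowel.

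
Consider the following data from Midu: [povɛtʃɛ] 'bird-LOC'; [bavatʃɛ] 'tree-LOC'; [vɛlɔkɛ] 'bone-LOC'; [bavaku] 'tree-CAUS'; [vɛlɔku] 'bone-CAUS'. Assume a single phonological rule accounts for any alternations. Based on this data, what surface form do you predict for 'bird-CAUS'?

The root 'tree' surfaces as [bavatʃɛ] and [bavaku], with a stem-final [tʃ] ~ [k] alternation.
If /k/ were underlying and a rule turned it into [tʃ] before the LOC suffix, 'bone' would also alternate; but it has [k] in both [vɛlɔkɛ] and [vɛlɔku].
The alternation reflects depalatalization: palato-alveolar /tʃ/ becomes [k] when no front vowel follows. /tʃ/ is underlying.
The one attested form of 'bird', [povɛtʃɛ], shows underlying /povɛtʃ/. Applying the same rule when no front vowel follows gives [povɛku].

[povɛku]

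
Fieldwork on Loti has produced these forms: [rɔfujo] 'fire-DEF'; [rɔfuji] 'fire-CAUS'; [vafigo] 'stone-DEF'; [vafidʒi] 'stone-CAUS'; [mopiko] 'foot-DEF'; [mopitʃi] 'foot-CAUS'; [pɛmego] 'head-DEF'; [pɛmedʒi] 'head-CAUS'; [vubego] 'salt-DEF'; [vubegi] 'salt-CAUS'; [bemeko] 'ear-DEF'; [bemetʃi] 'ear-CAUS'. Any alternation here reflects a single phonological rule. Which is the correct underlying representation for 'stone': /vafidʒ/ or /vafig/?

'stone' shows [g] ~ [dʒ] at the end of the stem ([vafigo] vs [vafidʒi]).
If /g/ were underlying and a rule turned it into [dʒ] before the CAUS suffix, 'salt' would also alternate; but it has [g] in both [vubego] and [vubegi].
So /dʒ/ is underlying, and a rule of depalatalization — palato-alveolar /tʃ/ and /dʒ/ become [k] and [g] when no front vowel follows — gives [g].

/vafidʒ/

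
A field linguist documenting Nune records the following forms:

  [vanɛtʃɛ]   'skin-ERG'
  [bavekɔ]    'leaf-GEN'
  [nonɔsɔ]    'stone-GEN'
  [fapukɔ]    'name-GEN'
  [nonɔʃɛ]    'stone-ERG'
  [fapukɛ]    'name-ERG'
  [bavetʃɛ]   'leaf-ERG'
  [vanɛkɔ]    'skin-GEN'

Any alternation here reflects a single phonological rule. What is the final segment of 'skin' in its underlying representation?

/tʃ/

In [vanɛtʃɛ] and [vanɛkɔ] the final segment of 'skin' alternates: [tʃ] ~ [k].
Compare 'name', with invariant [k] in [fapukɛ] and [fapukɔ]: an analysis with underlying /k/ and a rule producing [tʃ] before the ERG suffix would wrongly predict alternation here too.
The underlying segment must be /tʃ/; palato-alveolar /tʃ/ and /ʃ/ become [k] and [s] when no front vowel follows, yielding [k] there.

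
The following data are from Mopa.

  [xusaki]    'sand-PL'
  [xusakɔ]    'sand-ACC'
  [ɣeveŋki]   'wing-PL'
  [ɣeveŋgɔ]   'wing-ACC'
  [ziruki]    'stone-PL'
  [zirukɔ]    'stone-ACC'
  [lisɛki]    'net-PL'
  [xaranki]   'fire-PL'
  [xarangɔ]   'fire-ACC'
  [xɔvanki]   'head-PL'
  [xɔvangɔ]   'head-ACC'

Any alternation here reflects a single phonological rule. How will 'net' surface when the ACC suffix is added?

The ACC suffix surfaces as [-gɔ] and [-kɔ], depending on the final segment of the stem.
The PL suffix, which begins with [k], is invariant after every stem; so [k] is not altered by any rule here.
So the underlying form is /-gɔ/, and voiced stops become voiceless after a vowel.
After 'net', which ends in a vowel, the suffix surfaces as [-kɔ], giving [lisɛkɔ].

[lisɛkɔ]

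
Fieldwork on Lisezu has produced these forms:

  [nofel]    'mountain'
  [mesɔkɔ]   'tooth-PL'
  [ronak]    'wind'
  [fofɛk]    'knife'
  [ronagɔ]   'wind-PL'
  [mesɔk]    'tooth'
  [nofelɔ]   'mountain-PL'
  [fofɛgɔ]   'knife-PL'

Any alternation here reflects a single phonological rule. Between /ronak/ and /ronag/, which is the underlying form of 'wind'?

In [ronak] and [ronagɔ] the final segment of 'wind' alternates: [k] ~ [g].
If /k/ were underlying and a rule turned it into [g] before the PL suffix, 'tooth' would also alternate; but it has [k] in both [mesɔk] and [mesɔkɔ].
The alternation reflects word-final obstruent devoicing: voiced obstruents become voiceless word-finally. /g/ is underlying.

/ronag/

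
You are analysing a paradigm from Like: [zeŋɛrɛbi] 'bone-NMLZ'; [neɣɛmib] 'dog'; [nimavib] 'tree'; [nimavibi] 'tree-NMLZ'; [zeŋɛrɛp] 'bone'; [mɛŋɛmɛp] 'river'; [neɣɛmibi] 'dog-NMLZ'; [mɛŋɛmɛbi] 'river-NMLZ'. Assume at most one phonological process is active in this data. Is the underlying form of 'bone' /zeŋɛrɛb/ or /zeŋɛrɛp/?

In [zeŋɛrɛbi] and [zeŋɛrɛp] the final segment of 'bone' alternates: [b] ~ [p].
Compare 'tree', with invariant [b] in [nimavibi] and [nimavib]: an analysis with underlying /b/ and a rule producing [p] in isolation would wrongly predict alternation here too.
The alternation reflects intervocalic voicing: voiceless stops become voiced between vowels. /p/ is underlying.

/zeŋɛrɛp/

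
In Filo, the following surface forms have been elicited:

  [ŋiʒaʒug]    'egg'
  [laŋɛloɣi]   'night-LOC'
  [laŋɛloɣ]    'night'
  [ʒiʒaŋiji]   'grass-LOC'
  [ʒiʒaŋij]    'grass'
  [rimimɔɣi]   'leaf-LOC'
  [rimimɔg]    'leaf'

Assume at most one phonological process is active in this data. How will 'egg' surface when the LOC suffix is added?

In [rimimɔɣi] and [rimimɔg] the final segment of 'leaf' alternates: [ɣ] ~ [g].
Compare 'night', with invariant [ɣ] in [laŋɛloɣi] and [laŋɛloɣ]: an analysis with underlying /ɣ/ and a rule producing [g] in isolation would wrongly predict alternation here too.
So /g/ is underlying, and a rule of intervocalic spirantization — voiced stops become fricatives between vowels — gives [ɣ].
The one attested form of 'egg', [ŋiʒaʒug], shows underlying /ŋiʒaʒug/. Applying the same rule between vowels gives [ŋiʒaʒuɣi].

[ŋiʒaʒuɣi]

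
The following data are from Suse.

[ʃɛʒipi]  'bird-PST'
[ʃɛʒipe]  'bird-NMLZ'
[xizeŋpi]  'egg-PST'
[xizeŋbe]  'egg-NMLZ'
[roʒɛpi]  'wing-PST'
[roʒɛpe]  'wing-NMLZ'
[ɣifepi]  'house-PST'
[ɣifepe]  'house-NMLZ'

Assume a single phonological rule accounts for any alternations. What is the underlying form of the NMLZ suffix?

The NMLZ morpheme has two allomorphs, [-be] and [-pe].
The PST suffix, which begins with [p], is invariant after every stem; so [p] is not altered by any rule here.
The NMLZ suffix is therefore /-be/ underlyingly, with post-vocalic devoicing: voiced stops become voiceless after a vowel.

/-be/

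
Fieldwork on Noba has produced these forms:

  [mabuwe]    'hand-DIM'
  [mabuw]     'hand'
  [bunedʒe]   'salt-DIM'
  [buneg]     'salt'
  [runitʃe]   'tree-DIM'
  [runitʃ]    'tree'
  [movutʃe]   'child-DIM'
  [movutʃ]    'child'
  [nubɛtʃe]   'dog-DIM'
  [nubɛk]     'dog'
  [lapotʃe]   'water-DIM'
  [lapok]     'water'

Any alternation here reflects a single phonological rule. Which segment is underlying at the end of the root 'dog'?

/k/

The root 'dog' surfaces as [nubɛtʃe] and [nubɛk], with a stem-final [tʃ] ~ [k] alternation.
If /tʃ/ were underlying and a rule turned it into [k] in isolation, 'tree' would also alternate; but it has [tʃ] in both [runitʃe] and [runitʃ].
Therefore /k/ is basic and [tʃ] is derived by palatalization before a front vowel (/k/ and /g/ become palato-alveolar [tʃ] and [dʒ] before a front vowel).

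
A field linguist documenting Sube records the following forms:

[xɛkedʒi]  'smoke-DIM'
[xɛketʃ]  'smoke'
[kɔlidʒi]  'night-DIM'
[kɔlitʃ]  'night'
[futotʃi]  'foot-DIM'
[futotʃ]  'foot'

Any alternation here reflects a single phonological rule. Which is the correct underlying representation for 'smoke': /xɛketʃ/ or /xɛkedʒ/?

The stem for 'smoke' ends in [dʒ] in [xɛkedʒi] but [tʃ] in [xɛketʃ].
But 'foot' keeps [tʃ] in both environments ([futotʃi], [futotʃ]), so there is no rule changing /tʃ/ to [dʒ] before the DIM suffix.
Therefore /dʒ/ is basic and [tʃ] is derived by word-final obstruent devoicing (voiced obstruents become voiceless word-finally).

/xɛkedʒ/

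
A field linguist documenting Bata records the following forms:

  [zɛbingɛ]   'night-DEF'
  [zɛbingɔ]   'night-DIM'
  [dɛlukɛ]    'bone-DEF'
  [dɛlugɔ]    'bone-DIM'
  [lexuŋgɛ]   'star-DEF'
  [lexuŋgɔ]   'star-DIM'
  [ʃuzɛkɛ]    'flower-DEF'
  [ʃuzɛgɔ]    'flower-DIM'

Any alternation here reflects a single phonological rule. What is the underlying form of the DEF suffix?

/-kɛ/

The DEF morpheme has two allomorphs, [-gɛ] and [-kɛ].
By contrast the DIM suffix keeps its initial [g] throughout — that segment must be underlying.
The DEF suffix is therefore /-kɛ/ underlyingly, with post-nasal voicing: voiceless stops become voiced after a nasal.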